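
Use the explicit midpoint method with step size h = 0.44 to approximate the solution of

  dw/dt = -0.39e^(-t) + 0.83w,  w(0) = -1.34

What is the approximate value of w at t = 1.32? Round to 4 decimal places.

-4.5066

Midpoint: k1 = f(t_n, w_n); k2 = f(t_n + h/2, w_n + (h/2)·k1); w_{n+1} = w_n + h·k2.
t=0.000000, w=-1.340000:
  k1 = f(0.000000, -1.340000) = -1.502200
  k2 = f(0.220000, -1.670484) = -1.699484
  w ← -1.340000 + 0.44·(-1.699484) = -2.087773
t=0.440000, w=-2.087773:
  k1 = f(0.440000, -2.087773) = -1.984026
  k2 = f(0.660000, -2.524259) = -2.296707
  w ← -2.087773 + 0.44·(-2.296707) = -3.098324
t=0.880000, w=-3.098324:
  k1 = f(0.880000, -3.098324) = -2.733374
  k2 = f(1.100000, -3.699666) = -3.200543
  w ← -3.098324 + 0.44·(-3.200543) = -4.506563
w(1.32) ≈ -4.5066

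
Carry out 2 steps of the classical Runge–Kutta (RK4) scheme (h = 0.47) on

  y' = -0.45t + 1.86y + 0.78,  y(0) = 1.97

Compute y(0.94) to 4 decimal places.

RK4: k1 = f(t_n, y_n); k2 = f(t_n + h/2, y_n + (h/2)·k1); k3 = f(t_n + h/2, y_n + (h/2)·k2); k4 = f(t_n + h, y_n + h·k3); y_{n+1} = y_n + (h/6)·(k1 + 2k2 + 2k3 + k4).
t=0.000000, y=1.970000:
  k1 = f(0.000000, 1.970000) = 4.444200
  k2 = f(0.235000, 3.014387) = 6.281010
  k3 = f(0.235000, 3.446037) = 7.083879
  k4 = f(0.470000, 5.299423) = 10.425427
  y ← 1.970000 + (0.47/6)·(k1 + 2k2 + 2k3 + k4) = 5.228620
t=0.470000, y=5.228620:
  k1 = f(0.470000, 5.228620) = 10.293733
  k2 = f(0.705000, 7.647647) = 14.687374
  k3 = f(0.705000, 8.680153) = 16.607835
  k4 = f(0.940000, 13.034302) = 24.600803
  y ← 5.228620 + (0.47/6)·(k1 + 2k2 + 2k3 + k4) = 12.864942
y(0.94) ≈ 12.8649

12.8649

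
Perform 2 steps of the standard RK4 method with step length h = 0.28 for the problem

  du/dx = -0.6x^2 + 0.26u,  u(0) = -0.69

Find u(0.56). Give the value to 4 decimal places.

RK4: k1 = f(x_n, u_n); k2 = f(x_n + h/2, u_n + (h/2)·k1); k3 = f(x_n + h/2, u_n + (h/2)·k2); k4 = f(x_n + h, u_n + h·k3); u_{n+1} = u_n + (h/6)·(k1 + 2k2 + 2k3 + k4).
x=0.000000, u=-0.690000:
  k1 = f(0.000000, -0.690000) = -0.179400
  k2 = f(0.140000, -0.715116) = -0.197690
  k3 = f(0.140000, -0.717677) = -0.198356
  k4 = f(0.280000, -0.745540) = -0.240880
  u ← -0.690000 + (0.28/6)·(k1 + 2k2 + 2k3 + k4) = -0.746577
x=0.280000, u=-0.746577:
  k1 = f(0.280000, -0.746577) = -0.241150
  k2 = f(0.420000, -0.780338) = -0.308728
  k3 = f(0.420000, -0.789799) = -0.311188
  k4 = f(0.560000, -0.833710) = -0.404925
  u ← -0.746577 + (0.28/6)·(k1 + 2k2 + 2k3 + k4) = -0.834586
u(0.56) ≈ -0.8346

-0.8346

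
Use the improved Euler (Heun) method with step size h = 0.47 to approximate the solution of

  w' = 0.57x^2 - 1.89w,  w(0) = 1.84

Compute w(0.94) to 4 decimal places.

0.6082

Heun: k1 = f(x_n, w_n); k2 = f(x_n + h, w_n + h·k1); w_{n+1} = w_n + (h/2)·(k1 + k2).
x=0.000000, w=1.840000:
  k1 = f(0.000000, 1.840000) = -3.477600
  k2 = f(0.470000, 0.205528) = -0.262535
  w ← 1.840000 + (0.47/2)·(-3.477600 + (-0.262535)) = 0.961068
x=0.470000, w=0.961068:
  k1 = f(0.470000, 0.961068) = -1.690506
  k2 = f(0.940000, 0.166530) = 0.188909
  w ← 0.961068 + (0.47/2)·(-1.690506 + 0.188909) = 0.608193
w(0.94) ≈ 0.6082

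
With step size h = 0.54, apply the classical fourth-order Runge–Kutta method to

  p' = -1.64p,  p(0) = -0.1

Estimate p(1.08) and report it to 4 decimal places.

-0.0173

RK4: k1 = f(t_n, p_n); k2 = f(t_n + h/2, p_n + (h/2)·k1); k3 = f(t_n + h/2, p_n + (h/2)·k2); k4 = f(t_n + h, p_n + h·k3); p_{n+1} = p_n + (h/6)·(k1 + 2k2 + 2k3 + k4).
t=0.000000, p=-0.100000:
  k1 = f(0.000000, -0.100000) = 0.164000
  k2 = f(0.270000, -0.055720) = 0.091381
  k3 = f(0.270000, -0.075327) = 0.123537
  k4 = f(0.540000, -0.033290) = 0.054596
  p ← -0.100000 + (0.54/6)·(k1 + 2k2 + 2k3 + k4) = -0.041641
t=0.540000, p=-0.041641:
  k1 = f(0.540000, -0.041641) = 0.068292
  k2 = f(0.810000, -0.023202) = 0.038052
  k3 = f(0.810000, -0.031367) = 0.051442
  k4 = f(1.080000, -0.013862) = 0.022734
  p ← -0.041641 + (0.54/6)·(k1 + 2k2 + 2k3 + k4) = -0.017340
p(1.08) ≈ -0.0173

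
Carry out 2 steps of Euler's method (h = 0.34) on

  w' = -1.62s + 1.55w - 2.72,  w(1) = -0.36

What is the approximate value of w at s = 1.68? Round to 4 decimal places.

-4.7555

Euler: w_{n+1} = w_n + h·f(s_n, w_n).
s=1.000000, w=-0.360000: f=-4.898000 → w ← -0.360000 + 0.34·(-4.898000) = -2.025320
s=1.340000, w=-2.025320: f=-8.030046 → w ← -2.025320 + 0.34·(-8.030046) = -4.755536
w(1.68) ≈ -4.7555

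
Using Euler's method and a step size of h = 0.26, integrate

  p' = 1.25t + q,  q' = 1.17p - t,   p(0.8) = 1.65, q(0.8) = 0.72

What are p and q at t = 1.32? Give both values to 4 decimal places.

Euler on (p,q): p_{n+1} = p_n + h·p', q_{n+1} = q_n + h·q'.
0.800000: (1.650000, 0.720000); f=(1.720000, 1.130500) → (2.097200, 1.013930)
1.060000: (2.097200, 1.013930); f=(2.338930, 1.393724) → (2.705322, 1.376298)
(p(1.32), q(1.32)) ≈ (2.7053, 1.3763)

2.7053, 1.3763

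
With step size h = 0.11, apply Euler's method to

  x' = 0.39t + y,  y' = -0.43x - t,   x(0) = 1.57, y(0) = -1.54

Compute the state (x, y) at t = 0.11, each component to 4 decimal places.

Euler on (x,y): x_{n+1} = x_n + h·x', y_{n+1} = y_n + h·y'.
0.000000: (1.570000, -1.540000); f=(-1.540000, -0.675100) → (1.400600, -1.614261)
(x(0.11), y(0.11)) ≈ (1.4006, -1.6143)

1.4006, -1.6143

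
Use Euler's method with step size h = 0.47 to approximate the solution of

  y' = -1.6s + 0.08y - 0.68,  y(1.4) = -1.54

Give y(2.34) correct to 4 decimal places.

Euler: y_{n+1} = y_n + h·f(s_n, y_n).
s=1.400000, y=-1.540000: f=-3.043200 → y ← -1.540000 + 0.47·(-3.043200) = -2.970304
s=1.870000, y=-2.970304: f=-3.909624 → y ← -2.970304 + 0.47·(-3.909624) = -4.807827
y(2.34) ≈ -4.8078

-4.8078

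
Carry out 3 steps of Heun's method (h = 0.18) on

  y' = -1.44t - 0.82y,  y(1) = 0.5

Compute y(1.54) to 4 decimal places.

Heun: k1 = f(t_n, y_n); k2 = f(t_n + h, y_n + h·k1); y_{n+1} = y_n + (h/2)·(k1 + k2).
t=1.000000, y=0.500000:
  k1 = f(1.000000, 0.500000) = -1.850000
  k2 = f(1.180000, 0.167000) = -1.836140
  y ← 0.500000 + (0.18/2)·(-1.850000 + (-1.836140)) = 0.168247
t=1.180000, y=0.168247:
  k1 = f(1.180000, 0.168247) = -1.837163
  k2 = f(1.360000, -0.162442) = -1.825198
  y ← 0.168247 + (0.18/2)·(-1.837163 + (-1.825198)) = -0.161365
t=1.360000, y=-0.161365:
  k1 = f(1.360000, -0.161365) = -1.826081
  k2 = f(1.540000, -0.490060) = -1.815751
  y ← -0.161365 + (0.18/2)·(-1.826081 + (-1.815751)) = -0.489130
y(1.54) ≈ -0.4891

-0.4891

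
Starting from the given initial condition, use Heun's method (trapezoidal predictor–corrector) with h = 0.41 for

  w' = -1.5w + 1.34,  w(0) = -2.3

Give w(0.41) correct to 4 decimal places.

-0.9400

Heun: k1 = f(s_n, w_n); k2 = f(s_n + h, w_n + h·k1); w_{n+1} = w_n + (h/2)·(k1 + k2).
s=0.000000, w=-2.300000:
  k1 = f(0.000000, -2.300000) = 4.790000
  k2 = f(0.410000, -0.336100) = 1.844150
  w ← -2.300000 + (0.41/2)·(4.790000 + 1.844150) = -0.939999
w(0.41) ≈ -0.9400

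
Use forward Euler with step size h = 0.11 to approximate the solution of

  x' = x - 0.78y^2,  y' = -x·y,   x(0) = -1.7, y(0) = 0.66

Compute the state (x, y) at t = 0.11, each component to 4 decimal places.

Euler on (x,y): x_{n+1} = x_n + h·x', y_{n+1} = y_n + h·y'.
0.000000: (-1.700000, 0.660000); f=(-2.039768, 1.122000) → (-1.924374, 0.783420)
(x(0.11), y(0.11)) ≈ (-1.9244, 0.7834)

-1.9244, 0.7834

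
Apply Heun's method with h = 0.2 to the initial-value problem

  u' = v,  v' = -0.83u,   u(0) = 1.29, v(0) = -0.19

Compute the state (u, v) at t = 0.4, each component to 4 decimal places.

Heun on (u,v): k1 = f(t_n, state_n); k2 = f(t_n + h, state_n + h·k1); state_{n+1} = state_n + (h/2)·(k1 + k2).
0.000000: (1.290000, -0.190000)
  k1 = (-0.190000, -1.070700)
  predictor → (1.252000, -0.404140)
  k2 = (-0.404140, -1.039160)
  → (1.230586, -0.400986)
0.200000: (1.230586, -0.400986)
  k1 = (-0.400986, -1.021386)
  predictor → (1.150389, -0.605263)
  k2 = (-0.605263, -0.954823)
  → (1.129961, -0.598607)
(u(0.4), v(0.4)) ≈ (1.1300, -0.5986)

1.1300, -0.5986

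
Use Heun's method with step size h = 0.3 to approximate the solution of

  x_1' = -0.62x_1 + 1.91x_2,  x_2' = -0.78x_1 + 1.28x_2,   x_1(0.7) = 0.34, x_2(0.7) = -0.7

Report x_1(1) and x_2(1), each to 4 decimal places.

Heun on (x_1,x_2): k1 = f(t_n, state_n); k2 = f(t_n + h, state_n + h·k1); state_{n+1} = state_n + (h/2)·(k1 + k2).
0.700000: (0.340000, -0.700000)
  k1 = (-1.547800, -1.161200)
  predictor → (-0.124340, -1.048360)
  k2 = (-1.925277, -1.244916)
  → (-0.180962, -1.060917)
(x_1(1), x_2(1)) ≈ (-0.1810, -1.0609)

-0.1810, -1.0609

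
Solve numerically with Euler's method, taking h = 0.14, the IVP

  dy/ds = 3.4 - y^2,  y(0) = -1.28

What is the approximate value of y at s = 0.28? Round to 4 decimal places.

Euler: y_{n+1} = y_n + h·f(s_n, y_n).
s=0.000000, y=-1.280000: f=1.761600 → y ← -1.280000 + 0.14·1.761600 = -1.033376
s=0.140000, y=-1.033376: f=2.332134 → y ← -1.033376 + 0.14·2.332134 = -0.706877
y(0.28) ≈ -0.7069

-0.7069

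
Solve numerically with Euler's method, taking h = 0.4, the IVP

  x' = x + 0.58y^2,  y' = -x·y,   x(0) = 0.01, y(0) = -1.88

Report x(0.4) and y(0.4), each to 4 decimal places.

0.8340, -1.8725

Euler on (x,y): x_{n+1} = x_n + h·x', y_{n+1} = y_n + h·y'.
0.000000: (0.010000, -1.880000); f=(2.059952, 0.018800) → (0.833981, -1.872480)
(x(0.4), y(0.4)) ≈ (0.8340, -1.8725)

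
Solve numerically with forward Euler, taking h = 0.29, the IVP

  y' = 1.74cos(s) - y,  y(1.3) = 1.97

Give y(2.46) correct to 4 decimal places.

Euler: y_{n+1} = y_n + h·f(s_n, y_n).
s=1.300000, y=1.970000: f=-1.504552 → y ← 1.970000 + 0.29·(-1.504552) = 1.533680
s=1.590000, y=1.533680: f=-1.567092 → y ← 1.533680 + 0.29·(-1.567092) = 1.079223
s=1.880000, y=1.079223: f=-1.608705 → y ← 1.079223 + 0.29·(-1.608705) = 0.612699
s=2.170000, y=0.612699: f=-1.594033 → y ← 0.612699 + 0.29·(-1.594033) = 0.150429
y(2.46) ≈ 0.1504

0.1504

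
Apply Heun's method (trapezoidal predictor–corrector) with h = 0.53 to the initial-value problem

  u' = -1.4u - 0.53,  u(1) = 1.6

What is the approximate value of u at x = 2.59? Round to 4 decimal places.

-0.0785

Heun: k1 = f(x_n, u_n); k2 = f(x_n + h, u_n + h·k1); u_{n+1} = u_n + (h/2)·(k1 + k2).
x=1.000000, u=1.600000:
  k1 = f(1.000000, 1.600000) = -2.770000
  k2 = f(1.530000, 0.131900) = -0.714660
  u ← 1.600000 + (0.53/2)·(-2.770000 + (-0.714660)) = 0.676565
x=1.530000, u=0.676565:
  k1 = f(1.530000, 0.676565) = -1.477191
  k2 = f(2.060000, -0.106346) = -0.381115
  u ← 0.676565 + (0.53/2)·(-1.477191 + (-0.381115)) = 0.184114
x=2.060000, u=0.184114:
  k1 = f(2.060000, 0.184114) = -0.787759
  k2 = f(2.590000, -0.233399) = -0.203242
  u ← 0.184114 + (0.53/2)·(-0.787759 + (-0.203242)) = -0.078501
u(2.59) ≈ -0.0785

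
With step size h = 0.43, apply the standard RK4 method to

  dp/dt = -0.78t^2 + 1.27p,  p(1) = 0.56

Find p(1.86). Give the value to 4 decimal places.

RK4: k1 = f(t_n, p_n); k2 = f(t_n + h/2, p_n + (h/2)·k1); k3 = f(t_n + h/2, p_n + (h/2)·k2); k4 = f(t_n + h, p_n + h·k3); p_{n+1} = p_n + (h/6)·(k1 + 2k2 + 2k3 + k4).
t=1.000000, p=0.560000:
  k1 = f(1.000000, 0.560000) = -0.068800
  k2 = f(1.215000, 0.545208) = -0.459041
  k3 = f(1.215000, 0.461306) = -0.565597
  k4 = f(1.430000, 0.316793) = -1.192694
  p ← 0.560000 + (0.43/6)·(k1 + 2k2 + 2k3 + k4) = 0.322728
t=1.430000, p=0.322728:
  k1 = f(1.430000, 0.322728) = -1.185157
  k2 = f(1.645000, 0.067919) = -2.024442
  k3 = f(1.645000, -0.112527) = -2.253609
  k4 = f(1.860000, -0.646324) = -3.519319
  p ← 0.322728 + (0.43/6)·(k1 + 2k2 + 2k3 + k4) = -0.627613
p(1.86) ≈ -0.6276

-0.6276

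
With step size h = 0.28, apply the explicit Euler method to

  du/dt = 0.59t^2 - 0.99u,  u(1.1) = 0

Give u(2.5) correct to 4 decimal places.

1.6748

Euler: u_{n+1} = u_n + h·f(t_n, u_n).
t=1.100000, u=0.000000: f=0.713900 → u ← 0.000000 + 0.28·0.713900 = 0.199892
t=1.380000, u=0.199892: f=0.925703 → u ← 0.199892 + 0.28·0.925703 = 0.459089
t=1.660000, u=0.459089: f=1.171306 → u ← 0.459089 + 0.28·1.171306 = 0.787055
t=1.940000, u=0.787055: f=1.441340 → u ← 0.787055 + 0.28·1.441340 = 1.190630
t=2.220000, u=1.190630: f=1.729033 → u ← 1.190630 + 0.28·1.729033 = 1.674759
u(2.5) ≈ 1.6748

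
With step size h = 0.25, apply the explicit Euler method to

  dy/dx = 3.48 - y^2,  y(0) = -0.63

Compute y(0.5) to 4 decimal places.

Euler: y_{n+1} = y_n + h·f(x_n, y_n).
x=0.000000, y=-0.630000: f=3.083100 → y ← -0.630000 + 0.25·3.083100 = 0.140775
x=0.250000, y=0.140775: f=3.460182 → y ← 0.140775 + 0.25·3.460182 = 1.005821
y(0.5) ≈ 1.0058

1.0058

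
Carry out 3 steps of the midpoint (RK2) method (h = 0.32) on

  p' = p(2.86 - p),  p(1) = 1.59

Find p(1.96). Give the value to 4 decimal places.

2.6911

Midpoint: k1 = f(t_n, p_n); k2 = f(t_n + h/2, p_n + (h/2)·k1); p_{n+1} = p_n + h·k2.
t=1.000000, p=1.590000:
  k1 = f(1.000000, 1.590000) = 2.019300
  k2 = f(1.160000, 1.913088) = 1.811526
  p ← 1.590000 + 0.32·1.811526 = 2.169688
t=1.320000, p=2.169688:
  k1 = f(1.320000, 2.169688) = 1.497761
  k2 = f(1.480000, 2.409330) = 1.085813
  p ← 2.169688 + 0.32·1.085813 = 2.517148
t=1.640000, p=2.517148:
  k1 = f(1.640000, 2.517148) = 0.863009
  k2 = f(1.800000, 2.655230) = 0.543712
  p ← 2.517148 + 0.32·0.543712 = 2.691136
p(1.96) ≈ 2.6911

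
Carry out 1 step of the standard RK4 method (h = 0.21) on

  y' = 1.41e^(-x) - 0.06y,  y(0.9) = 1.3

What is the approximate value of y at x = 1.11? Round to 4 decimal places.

1.3916

RK4: k1 = f(x_n, y_n); k2 = f(x_n + h/2, y_n + (h/2)·k1); k3 = f(x_n + h/2, y_n + (h/2)·k2); k4 = f(x_n + h, y_n + h·k3); y_{n+1} = y_n + (h/6)·(k1 + 2k2 + 2k3 + k4).
x=0.900000, y=1.300000:
  k1 = f(0.900000, 1.300000) = 0.495263
  k2 = f(1.005000, 1.352003) = 0.435003
  k3 = f(1.005000, 1.345675) = 0.435382
  k4 = f(1.110000, 1.391430) = 0.381192
  y ← 1.300000 + (0.21/6)·(k1 + 2k2 + 2k3 + k4) = 1.391603
y(1.11) ≈ 1.3916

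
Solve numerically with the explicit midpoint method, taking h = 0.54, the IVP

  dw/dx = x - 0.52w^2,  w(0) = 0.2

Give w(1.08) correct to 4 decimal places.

Midpoint: k1 = f(x_n, w_n); k2 = f(x_n + h/2, w_n + (h/2)·k1); w_{n+1} = w_n + h·k2.
x=0.000000, w=0.200000:
  k1 = f(0.000000, 0.200000) = -0.020800
  k2 = f(0.270000, 0.194384) = 0.250352
  w ← 0.200000 + 0.54·0.250352 = 0.335190
x=0.540000, w=0.335190:
  k1 = f(0.540000, 0.335190) = 0.481577
  k2 = f(0.810000, 0.465216) = 0.697459
  w ← 0.335190 + 0.54·0.697459 = 0.711818
w(1.08) ≈ 0.7118

0.7118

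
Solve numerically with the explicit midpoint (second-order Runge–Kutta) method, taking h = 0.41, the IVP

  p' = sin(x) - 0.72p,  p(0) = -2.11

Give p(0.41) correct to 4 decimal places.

-1.4956

Midpoint: k1 = f(x_n, p_n); k2 = f(x_n + h/2, p_n + (h/2)·k1); p_{n+1} = p_n + h·k2.
x=0.000000, p=-2.110000:
  k1 = f(0.000000, -2.110000) = 1.519200
  k2 = f(0.205000, -1.798564) = 1.498533
  p ← -2.110000 + 0.41·1.498533 = -1.495601
p(0.41) ≈ -1.4956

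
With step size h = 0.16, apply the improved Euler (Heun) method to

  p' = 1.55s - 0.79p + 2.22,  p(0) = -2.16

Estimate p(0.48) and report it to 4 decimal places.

Heun: k1 = f(s_n, p_n); k2 = f(s_n + h, p_n + h·k1); p_{n+1} = p_n + (h/2)·(k1 + k2).
s=0.000000, p=-2.160000:
  k1 = f(0.000000, -2.160000) = 3.926400
  k2 = f(0.160000, -1.531776) = 3.678103
  p ← -2.160000 + (0.16/2)·(3.926400 + 3.678103) = -1.551640
s=0.160000, p=-1.551640:
  k1 = f(0.160000, -1.551640) = 3.693795
  k2 = f(0.320000, -0.960632) = 3.474900
  p ← -1.551640 + (0.16/2)·(3.693795 + 3.474900) = -0.978144
s=0.320000, p=-0.978144:
  k1 = f(0.320000, -0.978144) = 3.488734
  k2 = f(0.480000, -0.419947) = 3.295758
  p ← -0.978144 + (0.16/2)·(3.488734 + 3.295758) = -0.435385
p(0.48) ≈ -0.4354

-0.4354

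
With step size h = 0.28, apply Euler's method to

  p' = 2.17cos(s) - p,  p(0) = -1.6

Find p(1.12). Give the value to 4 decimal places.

0.8757

Euler: p_{n+1} = p_n + h·f(s_n, p_n).
s=0.000000, p=-1.600000: f=3.770000 → p ← -1.600000 + 0.28·3.770000 = -0.544400
s=0.280000, p=-0.544400: f=2.629890 → p ← -0.544400 + 0.28·2.629890 = 0.191969
s=0.560000, p=0.191969: f=1.646574 → p ← 0.191969 + 0.28·1.646574 = 0.653010
s=0.840000, p=0.653010: f=0.795384 → p ← 0.653010 + 0.28·0.795384 = 0.875718
p(1.12) ≈ 0.8757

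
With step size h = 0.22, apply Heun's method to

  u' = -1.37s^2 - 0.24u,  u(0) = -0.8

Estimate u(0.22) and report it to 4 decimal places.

Heun: k1 = f(s_n, u_n); k2 = f(s_n + h, u_n + h·k1); u_{n+1} = u_n + (h/2)·(k1 + k2).
s=0.000000, u=-0.800000:
  k1 = f(0.000000, -0.800000) = 0.192000
  k2 = f(0.220000, -0.757760) = 0.115554
  u ← -0.800000 + (0.22/2)·(0.192000 + 0.115554) = -0.766169
u(0.22) ≈ -0.7662

-0.7662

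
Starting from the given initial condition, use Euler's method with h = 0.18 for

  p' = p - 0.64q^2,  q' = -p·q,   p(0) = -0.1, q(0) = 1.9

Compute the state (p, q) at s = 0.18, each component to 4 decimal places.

-0.5339, 1.9342

Euler on (p,q): p_{n+1} = p_n + h·p', q_{n+1} = q_n + h·q'.
0.000000: (-0.100000, 1.900000); f=(-2.410400, 0.190000) → (-0.533872, 1.934200)
(p(0.18), q(0.18)) ≈ (-0.5339, 1.9342)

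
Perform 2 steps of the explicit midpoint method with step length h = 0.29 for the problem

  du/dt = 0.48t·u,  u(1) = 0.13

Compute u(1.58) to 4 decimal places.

Midpoint: k1 = f(t_n, u_n); k2 = f(t_n + h/2, u_n + (h/2)·k1); u_{n+1} = u_n + h·k2.
t=1.000000, u=0.130000:
  k1 = f(1.000000, 0.130000) = 0.062400
  k2 = f(1.145000, 0.139048) = 0.076421
  u ← 0.130000 + 0.29·0.076421 = 0.152162
t=1.290000, u=0.152162:
  k1 = f(1.290000, 0.152162) = 0.094219
  k2 = f(1.435000, 0.165824) = 0.114219
  u ← 0.152162 + 0.29·0.114219 = 0.185286
u(1.58) ≈ 0.1853

0.1853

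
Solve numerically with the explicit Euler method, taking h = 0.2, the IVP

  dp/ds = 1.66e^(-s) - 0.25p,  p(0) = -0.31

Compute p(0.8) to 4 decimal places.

0.6711

Euler: p_{n+1} = p_n + h·f(s_n, p_n).
s=0.000000, p=-0.310000: f=1.737500 → p ← -0.310000 + 0.2·1.737500 = 0.037500
s=0.200000, p=0.037500: f=1.349718 → p ← 0.037500 + 0.2·1.349718 = 0.307444
s=0.400000, p=0.307444: f=1.035870 → p ← 0.307444 + 0.2·1.035870 = 0.514618
s=0.600000, p=0.514618: f=0.782373 → p ← 0.514618 + 0.2·0.782373 = 0.671092
p(0.8) ≈ 0.6711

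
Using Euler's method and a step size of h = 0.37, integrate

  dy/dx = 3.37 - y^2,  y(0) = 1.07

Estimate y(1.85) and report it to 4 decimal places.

1.8367

Euler: y_{n+1} = y_n + h·f(x_n, y_n).
x=0.000000, y=1.070000: f=2.225100 → y ← 1.070000 + 0.37·2.225100 = 1.893287
x=0.370000, y=1.893287: f=-0.214536 → y ← 1.893287 + 0.37·(-0.214536) = 1.813909
x=0.740000, y=1.813909: f=0.079735 → y ← 1.813909 + 0.37·0.079735 = 1.843411
x=1.110000, y=1.843411: f=-0.028163 → y ← 1.843411 + 0.37·(-0.028163) = 1.832990
x=1.480000, y=1.832990: f=0.010146 → y ← 1.832990 + 0.37·0.010146 = 1.836744
y(1.85) ≈ 1.8367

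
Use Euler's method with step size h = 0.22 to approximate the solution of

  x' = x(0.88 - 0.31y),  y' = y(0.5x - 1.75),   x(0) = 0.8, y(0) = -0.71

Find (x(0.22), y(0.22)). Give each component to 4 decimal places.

0.9936, -0.4991

Euler on (x,y): x_{n+1} = x_n + h·x', y_{n+1} = y_n + h·y'.
0.000000: (0.800000, -0.710000); f=(0.880080, 0.958500) → (0.993618, -0.499130)
(x(0.22), y(0.22)) ≈ (0.9936, -0.4991)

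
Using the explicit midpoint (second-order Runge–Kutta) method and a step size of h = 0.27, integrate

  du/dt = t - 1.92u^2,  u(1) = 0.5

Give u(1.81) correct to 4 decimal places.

Midpoint: k1 = f(t_n, u_n); k2 = f(t_n + h/2, u_n + (h/2)·k1); u_{n+1} = u_n + h·k2.
t=1.000000, u=0.500000:
  k1 = f(1.000000, 0.500000) = 0.520000
  k2 = f(1.135000, 0.570200) = 0.510754
  u ← 0.500000 + 0.27·0.510754 = 0.637904
t=1.270000, u=0.637904:
  k1 = f(1.270000, 0.637904) = 0.488712
  k2 = f(1.405000, 0.703880) = 0.453742
  u ← 0.637904 + 0.27·0.453742 = 0.760414
t=1.540000, u=0.760414:
  k1 = f(1.540000, 0.760414) = 0.429799
  k2 = f(1.675000, 0.818437) = 0.388909
  u ← 0.760414 + 0.27·0.388909 = 0.865420
u(1.81) ≈ 0.8654

0.8654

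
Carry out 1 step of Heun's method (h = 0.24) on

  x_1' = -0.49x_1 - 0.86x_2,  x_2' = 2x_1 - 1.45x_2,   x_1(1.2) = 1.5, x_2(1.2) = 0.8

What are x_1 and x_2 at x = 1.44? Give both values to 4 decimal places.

1.1330, 1.0828

Heun on (x_1,x_2): k1 = f(x_n, state_n); k2 = f(x_n + h, state_n + h·k1); state_{n+1} = state_n + (h/2)·(k1 + k2).
1.200000: (1.500000, 0.800000)
  k1 = (-1.423000, 1.840000)
  predictor → (1.158480, 1.241600)
  k2 = (-1.635431, 0.516640)
  → (1.132988, 1.082797)
(x_1(1.44), x_2(1.44)) ≈ (1.1330, 1.0828)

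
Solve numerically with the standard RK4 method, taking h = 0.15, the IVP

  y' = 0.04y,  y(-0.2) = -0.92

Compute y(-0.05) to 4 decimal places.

-0.9255

RK4: k1 = f(s_n, y_n); k2 = f(s_n + h/2, y_n + (h/2)·k1); k3 = f(s_n + h/2, y_n + (h/2)·k2); k4 = f(s_n + h, y_n + h·k3); y_{n+1} = y_n + (h/6)·(k1 + 2k2 + 2k3 + k4).
s=-0.200000, y=-0.920000:
  k1 = f(-0.200000, -0.920000) = -0.036800
  k2 = f(-0.125000, -0.922760) = -0.036910
  k3 = f(-0.125000, -0.922768) = -0.036911
  k4 = f(-0.050000, -0.925537) = -0.037021
  y ← -0.920000 + (0.15/6)·(k1 + 2k2 + 2k3 + k4) = -0.925537
y(-0.05) ≈ -0.9255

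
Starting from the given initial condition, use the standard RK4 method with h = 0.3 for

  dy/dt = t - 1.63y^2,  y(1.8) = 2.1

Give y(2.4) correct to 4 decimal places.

1.2417

RK4: k1 = f(t_n, y_n); k2 = f(t_n + h/2, y_n + (h/2)·k1); k3 = f(t_n + h/2, y_n + (h/2)·k2); k4 = f(t_n + h, y_n + h·k3); y_{n+1} = y_n + (h/6)·(k1 + 2k2 + 2k3 + k4).
t=1.800000, y=2.100000:
  k1 = f(1.800000, 2.100000) = -5.388300
  k2 = f(1.950000, 1.291755) = -0.769868
  k3 = f(1.950000, 1.984520) = -4.469459
  k4 = f(2.100000, 0.759162) = 1.160587
  y ← 2.100000 + (0.3/6)·(k1 + 2k2 + 2k3 + k4) = 1.364682
t=2.100000, y=1.364682:
  k1 = f(2.100000, 1.364682) = -0.935640
  k2 = f(2.250000, 1.224336) = -0.193366
  k3 = f(2.250000, 1.335677) = -0.657972
  k4 = f(2.400000, 1.167290) = 0.179018
  y ← 1.364682 + (0.3/6)·(k1 + 2k2 + 2k3 + k4) = 1.241717
y(2.4) ≈ 1.2417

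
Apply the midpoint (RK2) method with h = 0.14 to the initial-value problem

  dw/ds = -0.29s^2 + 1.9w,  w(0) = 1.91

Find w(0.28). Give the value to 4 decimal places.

Midpoint: k1 = f(s_n, w_n); k2 = f(s_n + h/2, w_n + (h/2)·k1); w_{n+1} = w_n + h·k2.
s=0.000000, w=1.910000:
  k1 = f(0.000000, 1.910000) = 3.629000
  k2 = f(0.070000, 2.164030) = 4.110236
  w ← 1.910000 + 0.14·4.110236 = 2.485433
s=0.140000, w=2.485433:
  k1 = f(0.140000, 2.485433) = 4.716639
  k2 = f(0.210000, 2.815598) = 5.336847
  w ← 2.485433 + 0.14·5.336847 = 3.232592
w(0.28) ≈ 3.2326

3.2326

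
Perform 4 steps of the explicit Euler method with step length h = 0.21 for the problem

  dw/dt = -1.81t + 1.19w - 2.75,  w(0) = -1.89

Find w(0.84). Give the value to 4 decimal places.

-8.5057

Euler: w_{n+1} = w_n + h·f(t_n, w_n).
t=0.000000, w=-1.890000: f=-4.999100 → w ← -1.890000 + 0.21·(-4.999100) = -2.939811
t=0.210000, w=-2.939811: f=-6.628475 → w ← -2.939811 + 0.21·(-6.628475) = -4.331791
t=0.420000, w=-4.331791: f=-8.665031 → w ← -4.331791 + 0.21·(-8.665031) = -6.151447
t=0.630000, w=-6.151447: f=-11.210522 → w ← -6.151447 + 0.21·(-11.210522) = -8.505657
w(0.84) ≈ -8.5057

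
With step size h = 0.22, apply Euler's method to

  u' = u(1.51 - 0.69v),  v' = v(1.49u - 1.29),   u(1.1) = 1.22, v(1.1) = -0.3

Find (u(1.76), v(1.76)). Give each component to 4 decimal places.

3.2466, -0.6272

Euler on (u,v): u_{n+1} = u_n + h·u', v_{n+1} = v_n + h·v'.
1.100000: (1.220000, -0.300000); f=(2.094740, -0.158340) → (1.680843, -0.334835)
1.320000: (1.680843, -0.334835); f=(2.926408, -0.406642) → (2.324653, -0.424296)
1.540000: (2.324653, -0.424296); f=(4.190801, -0.922306) → (3.246629, -0.627203)
(u(1.76), v(1.76)) ≈ (3.2466, -0.6272)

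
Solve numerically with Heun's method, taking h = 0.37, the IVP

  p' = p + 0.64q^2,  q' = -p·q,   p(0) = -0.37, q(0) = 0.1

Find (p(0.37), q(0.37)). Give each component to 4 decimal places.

-0.5291, 0.1175

Heun on (p,q): k1 = f(x_n, state_n); k2 = f(x_n + h, state_n + h·k1); state_{n+1} = state_n + (h/2)·(k1 + k2).
0.000000: (-0.370000, 0.100000)
  k1 = (-0.363600, 0.037000)
  predictor → (-0.504532, 0.113690)
  k2 = (-0.496260, 0.057360)
  → (-0.529074, 0.117457)
(p(0.37), q(0.37)) ≈ (-0.5291, 0.1175)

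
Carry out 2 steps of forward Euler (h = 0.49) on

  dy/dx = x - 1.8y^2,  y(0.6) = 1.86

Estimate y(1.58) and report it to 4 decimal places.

-1.0735

Euler: y_{n+1} = y_n + h·f(x_n, y_n).
x=0.600000, y=1.860000: f=-5.627280 → y ← 1.860000 + 0.49·(-5.627280) = -0.897367
x=1.090000, y=-0.897367: f=-0.359482 → y ← -0.897367 + 0.49·(-0.359482) = -1.073513
y(1.58) ≈ -1.0735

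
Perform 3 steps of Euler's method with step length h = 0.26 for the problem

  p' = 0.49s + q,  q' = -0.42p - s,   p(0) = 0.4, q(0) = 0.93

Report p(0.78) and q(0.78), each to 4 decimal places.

1.1663, 0.5146

Euler on (p,q): p_{n+1} = p_n + h·p', q_{n+1} = q_n + h·q'.
0.000000: (0.400000, 0.930000); f=(0.930000, -0.168000) → (0.641800, 0.886320)
0.260000: (0.641800, 0.886320); f=(1.013720, -0.529556) → (0.905367, 0.748635)
0.520000: (0.905367, 0.748635); f=(1.003435, -0.900254) → (1.166260, 0.514569)
(p(0.78), q(0.78)) ≈ (1.1663, 0.5146)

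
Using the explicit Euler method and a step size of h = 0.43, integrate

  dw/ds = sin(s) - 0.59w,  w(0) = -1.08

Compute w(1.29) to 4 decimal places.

Euler: w_{n+1} = w_n + h·f(s_n, w_n).
s=0.000000, w=-1.080000: f=0.637200 → w ← -1.080000 + 0.43·0.637200 = -0.806004
s=0.430000, w=-0.806004: f=0.892413 → w ← -0.806004 + 0.43·0.892413 = -0.422266
s=0.860000, w=-0.422266: f=1.006980 → w ← -0.422266 + 0.43·1.006980 = 0.010735
w(1.29) ≈ 0.0107

0.0107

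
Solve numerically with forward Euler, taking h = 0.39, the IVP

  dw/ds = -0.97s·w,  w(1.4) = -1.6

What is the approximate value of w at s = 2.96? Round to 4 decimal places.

Euler: w_{n+1} = w_n + h·f(s_n, w_n).
s=1.400000, w=-1.600000: f=2.172800 → w ← -1.600000 + 0.39·2.172800 = -0.752608
s=1.790000, w=-0.752608: f=1.306753 → w ← -0.752608 + 0.39·1.306753 = -0.242974
s=2.180000, w=-0.242974: f=0.513793 → w ← -0.242974 + 0.39·0.513793 = -0.042595
s=2.570000, w=-0.042595: f=0.106185 → w ← -0.042595 + 0.39·0.106185 = -0.001183
w(2.96) ≈ -0.0012

-0.0012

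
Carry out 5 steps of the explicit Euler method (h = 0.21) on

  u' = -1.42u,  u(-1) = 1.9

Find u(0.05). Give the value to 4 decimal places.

0.3235

Euler: u_{n+1} = u_n + h·f(t_n, u_n).
t=-1.000000, u=1.900000: f=-2.698000 → u ← 1.900000 + 0.21·(-2.698000) = 1.333420
t=-0.790000, u=1.333420: f=-1.893456 → u ← 1.333420 + 0.21·(-1.893456) = 0.935794
t=-0.580000, u=0.935794: f=-1.328828 → u ← 0.935794 + 0.21·(-1.328828) = 0.656740
t=-0.370000, u=0.656740: f=-0.932571 → u ← 0.656740 + 0.21·(-0.932571) = 0.460900
t=-0.160000, u=0.460900: f=-0.654479 → u ← 0.460900 + 0.21·(-0.654479) = 0.323460
u(0.05) ≈ 0.3235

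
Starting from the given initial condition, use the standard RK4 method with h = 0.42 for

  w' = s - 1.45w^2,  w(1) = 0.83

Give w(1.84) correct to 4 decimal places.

RK4: k1 = f(s_n, w_n); k2 = f(s_n + h/2, w_n + (h/2)·k1); k3 = f(s_n + h/2, w_n + (h/2)·k2); k4 = f(s_n + h, w_n + h·k3); w_{n+1} = w_n + (h/6)·(k1 + 2k2 + 2k3 + k4).
s=1.000000, w=0.830000:
  k1 = f(1.000000, 0.830000) = 0.001095
  k2 = f(1.210000, 0.830230) = 0.210541
  k3 = f(1.210000, 0.874214) = 0.101838
  k4 = f(1.420000, 0.872772) = 0.315490
  w ← 0.830000 + (0.42/6)·(k1 + 2k2 + 2k3 + k4) = 0.895894
s=1.420000, w=0.895894:
  k1 = f(1.420000, 0.895894) = 0.256192
  k2 = f(1.630000, 0.949694) = 0.322217
  k3 = f(1.630000, 0.963560) = 0.283752
  k4 = f(1.840000, 1.015070) = 0.345968
  w ← 0.895894 + (0.42/6)·(k1 + 2k2 + 2k3 + k4) = 1.022881
w(1.84) ≈ 1.0229

1.0229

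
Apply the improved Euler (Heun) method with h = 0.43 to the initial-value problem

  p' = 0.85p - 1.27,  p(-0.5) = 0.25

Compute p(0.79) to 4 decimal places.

-2.1615

Heun: k1 = f(x_n, p_n); k2 = f(x_n + h, p_n + h·k1); p_{n+1} = p_n + (h/2)·(k1 + k2).
x=-0.500000, p=0.250000:
  k1 = f(-0.500000, 0.250000) = -1.057500
  k2 = f(-0.070000, -0.204725) = -1.444016
  p ← 0.250000 + (0.43/2)·(-1.057500 + (-1.444016)) = -0.287826
x=-0.070000, p=-0.287826:
  k1 = f(-0.070000, -0.287826) = -1.514652
  k2 = f(0.360000, -0.939126) = -2.068257
  p ← -0.287826 + (0.43/2)·(-1.514652 + (-2.068257)) = -1.058152
x=0.360000, p=-1.058152:
  k1 = f(0.360000, -1.058152) = -2.169429
  k2 = f(0.790000, -1.991006) = -2.962355
  p ← -1.058152 + (0.43/2)·(-2.169429 + (-2.962355)) = -2.161485
p(0.79) ≈ -2.1615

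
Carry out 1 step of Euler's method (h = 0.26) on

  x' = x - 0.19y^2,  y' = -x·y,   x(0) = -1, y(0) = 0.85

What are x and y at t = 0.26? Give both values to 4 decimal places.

-1.2957, 1.0710

Euler on (x,y): x_{n+1} = x_n + h·x', y_{n+1} = y_n + h·y'.
0.000000: (-1.000000, 0.850000); f=(-1.137275, 0.850000) → (-1.295691, 1.071000)
(x(0.26), y(0.26)) ≈ (-1.2957, 1.0710)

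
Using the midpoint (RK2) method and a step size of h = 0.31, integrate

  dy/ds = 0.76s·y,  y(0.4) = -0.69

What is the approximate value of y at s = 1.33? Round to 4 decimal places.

Midpoint: k1 = f(s_n, y_n); k2 = f(s_n + h/2, y_n + (h/2)·k1); y_{n+1} = y_n + h·k2.
s=0.400000, y=-0.690000:
  k1 = f(0.400000, -0.690000) = -0.209760
  k2 = f(0.555000, -0.722513) = -0.304756
  y ← -0.690000 + 0.31·(-0.304756) = -0.784474
s=0.710000, y=-0.784474:
  k1 = f(0.710000, -0.784474) = -0.423302
  k2 = f(0.865000, -0.850086) = -0.558847
  y ← -0.784474 + 0.31·(-0.558847) = -0.957717
s=1.020000, y=-0.957717:
  k1 = f(1.020000, -0.957717) = -0.742422
  k2 = f(1.175000, -1.072792) = -0.958003
  y ← -0.957717 + 0.31·(-0.958003) = -1.254698
y(1.33) ≈ -1.2547

-1.2547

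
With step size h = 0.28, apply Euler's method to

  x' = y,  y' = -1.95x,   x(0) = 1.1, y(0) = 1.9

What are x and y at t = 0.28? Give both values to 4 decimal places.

Euler on (x,y): x_{n+1} = x_n + h·x', y_{n+1} = y_n + h·y'.
0.000000: (1.100000, 1.900000); f=(1.900000, -2.145000) → (1.632000, 1.299400)
(x(0.28), y(0.28)) ≈ (1.6320, 1.2994)

1.6320, 1.2994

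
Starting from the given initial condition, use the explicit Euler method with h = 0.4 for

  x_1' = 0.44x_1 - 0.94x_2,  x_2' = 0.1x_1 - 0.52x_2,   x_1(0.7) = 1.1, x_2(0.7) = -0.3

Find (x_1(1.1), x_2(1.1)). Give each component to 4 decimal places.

1.4064, -0.1936

Euler on (x_1,x_2): x_1_{n+1} = x_1_n + h·x_1', x_2_{n+1} = x_2_n + h·x_2'.
0.700000: (1.100000, -0.300000); f=(0.766000, 0.266000) → (1.406400, -0.193600)
(x_1(1.1), x_2(1.1)) ≈ (1.4064, -0.1936)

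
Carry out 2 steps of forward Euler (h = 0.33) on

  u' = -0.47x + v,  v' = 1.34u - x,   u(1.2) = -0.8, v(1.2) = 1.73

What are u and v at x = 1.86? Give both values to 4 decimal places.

Euler on (u,v): u_{n+1} = u_n + h·u', v_{n+1} = v_n + h·v'.
1.200000: (-0.800000, 1.730000); f=(1.166000, -2.272000) → (-0.415220, 0.980240)
1.530000: (-0.415220, 0.980240); f=(0.261140, -2.086395) → (-0.329044, 0.291730)
(u(1.86), v(1.86)) ≈ (-0.3290, 0.2917)

-0.3290, 0.2917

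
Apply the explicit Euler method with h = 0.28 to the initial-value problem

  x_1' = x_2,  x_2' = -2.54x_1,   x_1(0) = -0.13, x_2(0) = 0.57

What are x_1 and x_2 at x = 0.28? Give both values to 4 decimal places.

Euler on (x_1,x_2): x_1_{n+1} = x_1_n + h·x_1', x_2_{n+1} = x_2_n + h·x_2'.
0.000000: (-0.130000, 0.570000); f=(0.570000, 0.330200) → (0.029600, 0.662456)
(x_1(0.28), x_2(0.28)) ≈ (0.0296, 0.6625)

0.0296, 0.6625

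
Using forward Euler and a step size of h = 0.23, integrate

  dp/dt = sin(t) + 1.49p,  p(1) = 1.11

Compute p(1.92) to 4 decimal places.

5.0024

Euler: p_{n+1} = p_n + h·f(t_n, p_n).
t=1.000000, p=1.110000: f=2.495371 → p ← 1.110000 + 0.23·2.495371 = 1.683935
t=1.230000, p=1.683935: f=3.451552 → p ← 1.683935 + 0.23·3.451552 = 2.477792
t=1.460000, p=2.477792: f=4.685779 → p ← 2.477792 + 0.23·4.685779 = 3.555522
t=1.690000, p=3.555522: f=6.290631 → p ← 3.555522 + 0.23·6.290631 = 5.002367
p(1.92) ≈ 5.0024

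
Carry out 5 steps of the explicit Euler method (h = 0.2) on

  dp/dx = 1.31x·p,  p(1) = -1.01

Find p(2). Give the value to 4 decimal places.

-4.7824

Euler: p_{n+1} = p_n + h·f(x_n, p_n).
x=1.000000, p=-1.010000: f=-1.323100 → p ← -1.010000 + 0.2·(-1.323100) = -1.274620
x=1.200000, p=-1.274620: f=-2.003703 → p ← -1.274620 + 0.2·(-2.003703) = -1.675361
x=1.400000, p=-1.675361: f=-3.072611 → p ← -1.675361 + 0.2·(-3.072611) = -2.289883
x=1.600000, p=-2.289883: f=-4.799594 → p ← -2.289883 + 0.2·(-4.799594) = -3.249802
x=1.800000, p=-3.249802: f=-7.663032 → p ← -3.249802 + 0.2·(-7.663032) = -4.782408
p(2) ≈ -4.7824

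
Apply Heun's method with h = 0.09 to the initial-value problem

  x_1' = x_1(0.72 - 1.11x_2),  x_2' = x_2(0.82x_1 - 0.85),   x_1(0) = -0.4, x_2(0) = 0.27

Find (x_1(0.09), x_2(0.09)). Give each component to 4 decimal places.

-0.4160, 0.2428

Heun on (x_1,x_2): k1 = f(t_n, state_n); k2 = f(t_n + h, state_n + h·k1); state_{n+1} = state_n + (h/2)·(k1 + k2).
0.000000: (-0.400000, 0.270000)
  k1 = (-0.168120, -0.318060)
  predictor → (-0.415131, 0.241375)
  k2 = (-0.187670, -0.287334)
  → (-0.416011, 0.242757)
(x_1(0.09), x_2(0.09)) ≈ (-0.4160, 0.2428)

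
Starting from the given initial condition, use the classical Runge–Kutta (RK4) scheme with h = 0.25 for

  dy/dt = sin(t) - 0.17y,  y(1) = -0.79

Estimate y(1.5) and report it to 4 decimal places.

RK4: k1 = f(t_n, y_n); k2 = f(t_n + h/2, y_n + (h/2)·k1); k3 = f(t_n + h/2, y_n + (h/2)·k2); k4 = f(t_n + h, y_n + h·k3); y_{n+1} = y_n + (h/6)·(k1 + 2k2 + 2k3 + k4).
t=1.000000, y=-0.790000:
  k1 = f(1.000000, -0.790000) = 0.975771
  k2 = f(1.125000, -0.668029) = 1.015832
  k3 = f(1.125000, -0.663021) = 1.014981
  k4 = f(1.250000, -0.536255) = 1.040148
  y ← -0.790000 + (0.25/6)·(k1 + 2k2 + 2k3 + k4) = -0.536769
t=1.250000, y=-0.536769:
  k1 = f(1.250000, -0.536769) = 1.040235
  k2 = f(1.375000, -0.406739) = 1.050039
  k3 = f(1.375000, -0.405514) = 1.049830
  k4 = f(1.500000, -0.274311) = 1.044128
  y ← -0.536769 + (0.25/6)·(k1 + 2k2 + 2k3 + k4) = -0.274931
y(1.5) ≈ -0.2749

-0.2749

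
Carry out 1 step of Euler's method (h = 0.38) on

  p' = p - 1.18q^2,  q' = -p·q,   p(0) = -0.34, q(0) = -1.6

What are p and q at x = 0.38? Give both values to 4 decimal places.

-1.6171, -1.8067

Euler on (p,q): p_{n+1} = p_n + h·p', q_{n+1} = q_n + h·q'.
0.000000: (-0.340000, -1.600000); f=(-3.360800, -0.544000) → (-1.617104, -1.806720)
(p(0.38), q(0.38)) ≈ (-1.6171, -1.8067)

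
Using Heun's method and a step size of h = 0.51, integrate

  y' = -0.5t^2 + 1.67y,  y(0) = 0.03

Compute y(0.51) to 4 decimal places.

0.0333

Heun: k1 = f(t_n, y_n); k2 = f(t_n + h, y_n + h·k1); y_{n+1} = y_n + (h/2)·(k1 + k2).
t=0.000000, y=0.030000:
  k1 = f(0.000000, 0.030000) = 0.050100
  k2 = f(0.510000, 0.055551) = -0.037280
  y ← 0.030000 + (0.51/2)·(0.050100 + (-0.037280)) = 0.033269
y(0.51) ≈ 0.0333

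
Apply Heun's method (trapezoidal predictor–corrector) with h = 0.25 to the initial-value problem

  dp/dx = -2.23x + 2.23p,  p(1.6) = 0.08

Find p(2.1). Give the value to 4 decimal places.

-3.2270

Heun: k1 = f(x_n, p_n); k2 = f(x_n + h, p_n + h·k1); p_{n+1} = p_n + (h/2)·(k1 + k2).
x=1.600000, p=0.080000:
  k1 = f(1.600000, 0.080000) = -3.389600
  k2 = f(1.850000, -0.767400) = -5.836802
  p ← 0.080000 + (0.25/2)·(-3.389600 + (-5.836802)) = -1.073300
x=1.850000, p=-1.073300:
  k1 = f(1.850000, -1.073300) = -6.518960
  k2 = f(2.100000, -2.703040) = -10.710780
  p ← -1.073300 + (0.25/2)·(-6.518960 + (-10.710780)) = -3.227018
p(2.1) ≈ -3.2270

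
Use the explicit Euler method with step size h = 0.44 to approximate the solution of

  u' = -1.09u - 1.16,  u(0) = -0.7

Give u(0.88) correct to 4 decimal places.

Euler: u_{n+1} = u_n + h·f(x_n, u_n).
x=0.000000, u=-0.700000: f=-0.397000 → u ← -0.700000 + 0.44·(-0.397000) = -0.874680
x=0.440000, u=-0.874680: f=-0.206599 → u ← -0.874680 + 0.44·(-0.206599) = -0.965583
u(0.88) ≈ -0.9656

-0.9656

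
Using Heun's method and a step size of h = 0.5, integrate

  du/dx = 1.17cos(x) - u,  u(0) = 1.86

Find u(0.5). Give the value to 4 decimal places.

Heun: k1 = f(x_n, u_n); k2 = f(x_n + h, u_n + h·k1); u_{n+1} = u_n + (h/2)·(k1 + k2).
x=0.000000, u=1.860000:
  k1 = f(0.000000, 1.860000) = -0.690000
  k2 = f(0.500000, 1.515000) = -0.488228
  u ← 1.860000 + (0.5/2)·(-0.690000 + (-0.488228)) = 1.565443
u(0.5) ≈ 1.5654

1.5654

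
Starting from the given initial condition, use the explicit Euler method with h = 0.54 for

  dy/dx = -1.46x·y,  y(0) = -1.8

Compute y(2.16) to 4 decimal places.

0.0426

Euler: y_{n+1} = y_n + h·f(x_n, y_n).
x=0.000000, y=-1.800000: f=0.000000 → y ← -1.800000 + 0.54·0.000000 = -1.800000
x=0.540000, y=-1.800000: f=1.419120 → y ← -1.800000 + 0.54·1.419120 = -1.033675
x=1.080000, y=-1.033675: f=1.629899 → y ← -1.033675 + 0.54·1.629899 = -0.153530
x=1.620000, y=-0.153530: f=0.363128 → y ← -0.153530 + 0.54·0.363128 = 0.042560
y(2.16) ≈ 0.0426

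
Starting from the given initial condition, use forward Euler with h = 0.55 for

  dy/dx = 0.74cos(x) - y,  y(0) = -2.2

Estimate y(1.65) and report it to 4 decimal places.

Euler: y_{n+1} = y_n + h·f(x_n, y_n).
x=0.000000, y=-2.200000: f=2.940000 → y ← -2.200000 + 0.55·2.940000 = -0.583000
x=0.550000, y=-0.583000: f=1.213868 → y ← -0.583000 + 0.55·1.213868 = 0.084627
x=1.100000, y=0.084627: f=0.251034 → y ← 0.084627 + 0.55·0.251034 = 0.222696
y(1.65) ≈ 0.2227

0.2227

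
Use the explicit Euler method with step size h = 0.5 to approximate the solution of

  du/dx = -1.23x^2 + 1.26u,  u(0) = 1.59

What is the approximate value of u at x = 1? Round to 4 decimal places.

Euler: u_{n+1} = u_n + h·f(x_n, u_n).
x=0.000000, u=1.590000: f=2.003400 → u ← 1.590000 + 0.5·2.003400 = 2.591700
x=0.500000, u=2.591700: f=2.958042 → u ← 2.591700 + 0.5·2.958042 = 4.070721
u(1) ≈ 4.0707

4.0707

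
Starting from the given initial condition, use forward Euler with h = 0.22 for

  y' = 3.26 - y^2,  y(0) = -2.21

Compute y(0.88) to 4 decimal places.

-9.7154

Euler: y_{n+1} = y_n + h·f(t_n, y_n).
t=0.000000, y=-2.210000: f=-1.624100 → y ← -2.210000 + 0.22·(-1.624100) = -2.567302
t=0.220000, y=-2.567302: f=-3.331040 → y ← -2.567302 + 0.22·(-3.331040) = -3.300131
t=0.440000, y=-3.300131: f=-7.630863 → y ← -3.300131 + 0.22·(-7.630863) = -4.978920
t=0.660000, y=-4.978920: f=-21.529649 → y ← -4.978920 + 0.22·(-21.529649) = -9.715443
y(0.88) ≈ -9.7154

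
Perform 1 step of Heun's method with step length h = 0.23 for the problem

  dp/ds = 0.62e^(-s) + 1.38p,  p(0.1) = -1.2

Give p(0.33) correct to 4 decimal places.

-1.5051

Heun: k1 = f(s_n, p_n); k2 = f(s_n + h, p_n + h·k1); p_{n+1} = p_n + (h/2)·(k1 + k2).
s=0.100000, p=-1.200000:
  k1 = f(0.100000, -1.200000) = -1.095001
  k2 = f(0.330000, -1.451850) = -1.557821
  p ← -1.200000 + (0.23/2)·(-1.095001 + (-1.557821)) = -1.505074
p(0.33) ≈ -1.5051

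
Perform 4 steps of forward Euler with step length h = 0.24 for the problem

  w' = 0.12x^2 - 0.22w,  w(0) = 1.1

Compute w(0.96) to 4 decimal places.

0.9081

Euler: w_{n+1} = w_n + h·f(x_n, w_n).
x=0.000000, w=1.100000: f=-0.242000 → w ← 1.100000 + 0.24·(-0.242000) = 1.041920
x=0.240000, w=1.041920: f=-0.222310 → w ← 1.041920 + 0.24·(-0.222310) = 0.988566
x=0.480000, w=0.988566: f=-0.189836 → w ← 0.988566 + 0.24·(-0.189836) = 0.943005
x=0.720000, w=0.943005: f=-0.145253 → w ← 0.943005 + 0.24·(-0.145253) = 0.908144
w(0.96) ≈ 0.9081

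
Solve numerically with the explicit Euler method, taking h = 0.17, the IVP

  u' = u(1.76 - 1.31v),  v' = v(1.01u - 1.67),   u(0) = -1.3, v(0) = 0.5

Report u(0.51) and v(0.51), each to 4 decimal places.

Euler on (u,v): u_{n+1} = u_n + h·u', v_{n+1} = v_n + h·v'.
0.000000: (-1.300000, 0.500000); f=(-1.436500, -1.491500) → (-1.544205, 0.246445)
0.170000: (-1.544205, 0.246445); f=(-2.219265, -0.795930) → (-1.921480, 0.111137)
0.340000: (-1.921480, 0.111137); f=(-3.102058, -0.401281) → (-2.448830, 0.042919)
(u(0.51), v(0.51)) ≈ (-2.4488, 0.0429)

-2.4488, 0.0429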